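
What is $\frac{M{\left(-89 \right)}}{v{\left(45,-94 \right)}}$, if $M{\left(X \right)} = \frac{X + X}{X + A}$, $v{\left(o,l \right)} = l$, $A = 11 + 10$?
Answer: $- \frac{89}{3196} \approx -0.027847$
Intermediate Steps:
$A = 21$
$M{\left(X \right)} = \frac{2 X}{21 + X}$ ($M{\left(X \right)} = \frac{X + X}{X + 21} = \frac{2 X}{21 + X}$)
$\frac{M{\left(-89 \right)}}{v{\left(45,-94 \right)}} = \frac{2 \left(-89\right) \frac{1}{21 - 89}}{-94} = 2 \left(-89\right) \frac{1}{-68} \left(- \frac{1}{94}\right) = 2 \left(-89\right) \left(- \frac{1}{68}\right) \left(- \frac{1}{94}\right) = \frac{89}{34} \left(- \frac{1}{94}\right) = - \frac{89}{3196}$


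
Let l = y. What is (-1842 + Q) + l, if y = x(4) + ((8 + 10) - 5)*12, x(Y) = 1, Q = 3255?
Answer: 1570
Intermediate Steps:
y = 157 (y = 1 + ((8 + 10) - 5)*12 = 1 + (18 - 5)*12 = 1 + 13*12 = 1 + 156 = 157)
l = 157
(-1842 + Q) + l = (-1842 + 3255) + 157 = 1413 + 157 = 1570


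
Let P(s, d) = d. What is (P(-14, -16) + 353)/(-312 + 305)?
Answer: -337/7 ≈ -48.143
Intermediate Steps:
(P(-14, -16) + 353)/(-312 + 305) = (-16 + 353)/(-312 + 305) = 337/(-7) = 337*(-⅐) = -337/7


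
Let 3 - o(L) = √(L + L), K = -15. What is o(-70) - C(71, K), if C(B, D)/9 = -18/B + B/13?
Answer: -40494/923 - 2*I*√35 ≈ -43.872 - 11.832*I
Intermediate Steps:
C(B, D) = -162/B + 9*B/13 (C(B, D) = 9*(-18/B + B/13) = -162/B + 9*B/13)
o(L) = 3 - √2*√L (o(L) = 3 - √(L + L) = 3 - √(2*L) = 3 - √2*√L)
o(-70) - C(71, K) = (3 - √2*√(-70)) - (-162/71 + (9/13)*71) = (3 - √2*I*√70) - (-162*1/71 + 639/13) = (3 - 2*I*√35) - (-162/71 + 639/13) = (3 - 2*I*√35) - 1*43263/923 = (3 - 2*I*√35) - 43263/923 = -40494/923 - 2*I*√35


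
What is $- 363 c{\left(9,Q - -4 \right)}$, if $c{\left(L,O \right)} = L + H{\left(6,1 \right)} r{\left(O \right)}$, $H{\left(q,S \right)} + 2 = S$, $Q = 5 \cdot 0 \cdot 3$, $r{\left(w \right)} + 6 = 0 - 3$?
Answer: $-6534$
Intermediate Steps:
$r{\left(w \right)} = -9$ ($r{\left(w \right)} = -6 + \left(0 - 3\right) = -6 - 3 = -9$)
$Q = 0$ ($Q = 0 \cdot 3 = 0$)
$H{\left(q,S \right)} = -2 + S$
$c{\left(L,O \right)} = 9 + L$ ($c{\left(L,O \right)} = L + \left(-2 + 1\right) \left(-9\right) = L - -9 = L + 9 = 9 + L$)
$- 363 c{\left(9,Q - -4 \right)} = - 363 \left(9 + 9\right) = \left(-363\right) 18 = -6534$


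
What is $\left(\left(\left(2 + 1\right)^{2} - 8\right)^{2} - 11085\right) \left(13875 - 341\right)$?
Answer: $-150010856$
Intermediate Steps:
$\left(\left(\left(2 + 1\right)^{2} - 8\right)^{2} - 11085\right) \left(13875 - 341\right) = \left(\left(3^{2} - 8\right)^{2} - 11085\right) 13534 = \left(\left(9 - 8\right)^{2} - 11085\right) 13534 = \left(1^{2} - 11085\right) 13534 = \left(1 - 11085\right) 13534 = \left(-11084\right) 13534 = -150010856$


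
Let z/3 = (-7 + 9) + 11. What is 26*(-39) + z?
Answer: -975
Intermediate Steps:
z = 39 (z = 3*((-7 + 9) + 11) = 3*(2 + 11) = 3*13 = 39)
26*(-39) + z = 26*(-39) + 39 = -1014 + 39 = -975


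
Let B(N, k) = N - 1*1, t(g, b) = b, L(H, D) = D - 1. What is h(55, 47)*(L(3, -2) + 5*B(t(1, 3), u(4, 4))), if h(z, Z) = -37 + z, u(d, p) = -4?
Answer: 126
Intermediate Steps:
L(H, D) = -1 + D
B(N, k) = -1 + N (B(N, k) = N - 1 = -1 + N)
h(55, 47)*(L(3, -2) + 5*B(t(1, 3), u(4, 4))) = (-37 + 55)*((-1 - 2) + 5*(-1 + 3)) = 18*(-3 + 5*2) = 18*(-3 + 10) = 18*7 = 126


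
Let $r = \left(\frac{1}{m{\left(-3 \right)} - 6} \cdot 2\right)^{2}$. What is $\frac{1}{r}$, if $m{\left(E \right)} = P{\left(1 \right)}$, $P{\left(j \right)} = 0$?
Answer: $9$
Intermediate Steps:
$m{\left(E \right)} = 0$
$r = \frac{1}{9}$ ($r = \left(\frac{1}{0 - 6} \cdot 2\right)^{2} = \left(\frac{1}{-6} \cdot 2\right)^{2} = \left(\left(- \frac{1}{6}\right) 2\right)^{2} = \left(- \frac{1}{3}\right)^{2} = \frac{1}{9} \approx 0.11111$)
$\frac{1}{r} = \frac{1}{\frac{1}{9}} = 9$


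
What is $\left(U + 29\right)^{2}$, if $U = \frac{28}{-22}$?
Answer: $\frac{93025}{121} \approx 768.8$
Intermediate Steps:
$U = - \frac{14}{11}$ ($U = 28 \left(- \frac{1}{22}\right) = - \frac{14}{11} \approx -1.2727$)
$\left(U + 29\right)^{2} = \left(- \frac{14}{11} + 29\right)^{2} = \left(\frac{305}{11}\right)^{2} = \frac{93025}{121}$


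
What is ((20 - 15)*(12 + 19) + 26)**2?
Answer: 32761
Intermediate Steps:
((20 - 15)*(12 + 19) + 26)**2 = (5*31 + 26)**2 = (155 + 26)**2 = 181**2 = 32761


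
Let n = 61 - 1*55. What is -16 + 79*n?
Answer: 458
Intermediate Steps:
n = 6 (n = 61 - 55 = 6)
-16 + 79*n = -16 + 79*6 = -16 + 474 = 458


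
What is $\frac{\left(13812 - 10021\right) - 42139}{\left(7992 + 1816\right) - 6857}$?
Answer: $- \frac{38348}{2951} \approx -12.995$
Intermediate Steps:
$\frac{\left(13812 - 10021\right) - 42139}{\left(7992 + 1816\right) - 6857} = \frac{3791 - 42139}{9808 - 6857} = - \frac{38348}{9808 - 6857} = - \frac{38348}{2951}$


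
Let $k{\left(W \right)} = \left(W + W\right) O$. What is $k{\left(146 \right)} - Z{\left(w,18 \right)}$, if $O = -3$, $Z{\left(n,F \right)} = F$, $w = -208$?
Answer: $-894$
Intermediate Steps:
$k{\left(W \right)} = - 6 W$ ($k{\left(W \right)} = \left(W + W\right) \left(-3\right) = 2 W \left(-3\right) = - 6 W$)
$k{\left(146 \right)} - Z{\left(w,18 \right)} = \left(-6\right) 146 - 18 = -876 - 18 = -894$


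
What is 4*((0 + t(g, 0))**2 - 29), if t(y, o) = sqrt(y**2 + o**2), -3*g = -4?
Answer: -980/9 ≈ -108.89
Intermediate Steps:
g = 4/3 (g = -1/3*(-4) = 4/3 ≈ 1.3333)
t(y, o) = sqrt(o**2 + y**2)
4*((0 + t(g, 0))**2 - 29) = 4*((0 + sqrt(0**2 + (4/3)**2))**2 - 29) = 4*((0 + sqrt(0 + 16/9))**2 - 29) = 4*((0 + sqrt(16/9))**2 - 29) = 4*((0 + 4/3)**2 - 29) = 4*((4/3)**2 - 29) = 4*(16/9 - 29) = 4*(-245/9) = -980/9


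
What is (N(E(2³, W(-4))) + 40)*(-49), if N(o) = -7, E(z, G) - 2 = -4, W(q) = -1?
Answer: -1617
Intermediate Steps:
E(z, G) = -2 (E(z, G) = 2 - 4 = -2)
(N(E(2³, W(-4))) + 40)*(-49) = (-7 + 40)*(-49) = 33*(-49) = -1617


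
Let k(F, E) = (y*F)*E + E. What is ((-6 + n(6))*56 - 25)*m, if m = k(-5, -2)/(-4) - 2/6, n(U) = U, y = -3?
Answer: -575/3 ≈ -191.67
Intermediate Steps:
k(F, E) = E - 3*E*F (k(F, E) = (-3*F)*E + E = -3*E*F + E = E - 3*E*F)
m = 23/3 (m = -2*(1 - 3*(-5))/(-4) - 2/6 = -2*(1 + 15)*(-¼) - 2*⅙ = -2*16*(-¼) - ⅓ = -32*(-¼) - ⅓ = 8 - ⅓ = 23/3 ≈ 7.6667)
((-6 + n(6))*56 - 25)*m = ((-6 + 6)*56 - 25)*(23/3) = (0*56 - 25)*(23/3) = (0 - 25)*(23/3) = -25*23/3 = -575/3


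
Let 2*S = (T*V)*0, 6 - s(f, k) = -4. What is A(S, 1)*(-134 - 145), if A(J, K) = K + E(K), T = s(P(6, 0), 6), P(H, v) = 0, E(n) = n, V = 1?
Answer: -558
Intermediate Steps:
s(f, k) = 10 (s(f, k) = 6 - 1*(-4) = 6 + 4 = 10)
T = 10
S = 0 (S = ((10*1)*0)/2 = (10*0)/2 = (½)*0 = 0)
A(J, K) = 2*K (A(J, K) = K + K = 2*K)
A(S, 1)*(-134 - 145) = (2*1)*(-134 - 145) = 2*(-279) = -558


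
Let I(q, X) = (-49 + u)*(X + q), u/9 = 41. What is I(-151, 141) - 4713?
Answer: -7913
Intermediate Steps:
u = 369 (u = 9*41 = 369)
I(q, X) = 320*X + 320*q (I(q, X) = (-49 + 369)*(X + q) = 320*(X + q) = 320*X + 320*q)
I(-151, 141) - 4713 = (320*141 + 320*(-151)) - 4713 = (45120 - 48320) - 4713 = -3200 - 4713 = -7913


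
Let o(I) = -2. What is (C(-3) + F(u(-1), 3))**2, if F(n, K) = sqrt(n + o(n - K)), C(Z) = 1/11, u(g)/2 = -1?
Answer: -483/121 + 4*I/11 ≈ -3.9917 + 0.36364*I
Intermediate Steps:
u(g) = -2 (u(g) = 2*(-1) = -2)
C(Z) = 1/11
F(n, K) = sqrt(-2 + n) (F(n, K) = sqrt(n - 2) = sqrt(-2 + n))
(C(-3) + F(u(-1), 3))**2 = (1/11 + sqrt(-2 - 2))**2 = (1/11 + sqrt(-4))**2 = (1/11 + 2*I)**2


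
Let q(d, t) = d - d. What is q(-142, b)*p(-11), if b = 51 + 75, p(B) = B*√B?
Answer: 0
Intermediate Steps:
p(B) = B^(3/2)
b = 126
q(d, t) = 0
q(-142, b)*p(-11) = 0*(-11)^(3/2) = 0*(-11*I*√11) = 0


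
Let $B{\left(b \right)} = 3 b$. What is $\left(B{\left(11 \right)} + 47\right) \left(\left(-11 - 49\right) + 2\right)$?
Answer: $-4640$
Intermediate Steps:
$\left(B{\left(11 \right)} + 47\right) \left(\left(-11 - 49\right) + 2\right) = \left(3 \cdot 11 + 47\right) \left(\left(-11 - 49\right) + 2\right) = \left(33 + 47\right) \left(-60 + 2\right) = 80 \left(-58\right) = -4640$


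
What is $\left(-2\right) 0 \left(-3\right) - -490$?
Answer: $490$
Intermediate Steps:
$\left(-2\right) 0 \left(-3\right) - -490 = 0 \left(-3\right) + 490 = 0 + 490 = 490$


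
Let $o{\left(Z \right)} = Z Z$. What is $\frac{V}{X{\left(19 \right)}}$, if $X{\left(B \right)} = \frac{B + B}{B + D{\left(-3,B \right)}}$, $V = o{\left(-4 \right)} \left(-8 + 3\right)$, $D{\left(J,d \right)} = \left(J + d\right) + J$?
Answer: $- \frac{1280}{19} \approx -67.368$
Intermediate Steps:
$o{\left(Z \right)} = Z^{2}$
$D{\left(J,d \right)} = d + 2 J$
$V = -80$ ($V = \left(-4\right)^{2} \left(-8 + 3\right) = 16 \left(-5\right) = -80$)
$X{\left(B \right)} = \frac{2 B}{-6 + 2 B}$ ($X{\left(B \right)} = \frac{B + B}{B + \left(B + 2 \left(-3\right)\right)} = \frac{2 B}{B + \left(B - 6\right)} = \frac{2 B}{B + \left(-6 + B\right)} = \frac{2 B}{-6 + 2 B}$)
$\frac{V}{X{\left(19 \right)}} = - \frac{80}{19 \frac{1}{-3 + 19}} = - \frac{80}{19 \cdot \frac{1}{16}} = - \frac{80}{\frac{19}{16}} = \left(-80\right) \frac{16}{19} = - \frac{1280}{19}$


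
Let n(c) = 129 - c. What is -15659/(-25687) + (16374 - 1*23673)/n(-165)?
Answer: -60961889/2517326 ≈ -24.217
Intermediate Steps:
-15659/(-25687) + (16374 - 1*23673)/n(-165) = -15659/(-25687) + (16374 - 1*23673)/(129 - 1*(-165)) = -15659*(-1/25687) + (16374 - 23673)/(129 + 165) = 15659/25687 - 7299/294 = 15659/25687 - 7299*1/294 = 15659/25687 - 2433/98 = -60961889/2517326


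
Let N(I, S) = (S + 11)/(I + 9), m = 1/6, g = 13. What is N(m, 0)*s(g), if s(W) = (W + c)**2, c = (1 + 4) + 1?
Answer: 2166/5 ≈ 433.20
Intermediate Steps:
m = 1/6 ≈ 0.16667
c = 6 (c = 5 + 1 = 6)
N(I, S) = (11 + S)/(9 + I)
s(W) = (6 + W)**2 (s(W) = (W + 6)**2 = (6 + W)**2)
N(m, 0)*s(g) = ((11 + 0)/(9 + 1/6))*(6 + 13)**2 = (11/(55/6))*19**2 = ((6/55)*11)*361 = (6/5)*361 = 2166/5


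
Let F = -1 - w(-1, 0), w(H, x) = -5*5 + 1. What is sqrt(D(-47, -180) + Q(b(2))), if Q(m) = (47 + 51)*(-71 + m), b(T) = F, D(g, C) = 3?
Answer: I*sqrt(4701) ≈ 68.564*I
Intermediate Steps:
w(H, x) = -24 (w(H, x) = -25 + 1 = -24)
F = 23 (F = -1 - 1*(-24) = -1 + 24 = 23)
b(T) = 23
Q(m) = -6958 + 98*m (Q(m) = 98*(-71 + m) = -6958 + 98*m)
sqrt(D(-47, -180) + Q(b(2))) = sqrt(3 + (-6958 + 98*23)) = sqrt(3 + (-6958 + 2254)) = sqrt(3 - 4704) = sqrt(-4701) = I*sqrt(4701)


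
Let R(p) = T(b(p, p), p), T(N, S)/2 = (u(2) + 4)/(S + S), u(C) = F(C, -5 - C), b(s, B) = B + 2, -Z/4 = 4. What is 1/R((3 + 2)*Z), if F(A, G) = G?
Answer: 80/3 ≈ 26.667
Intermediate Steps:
Z = -16 (Z = -4*4 = -16)
b(s, B) = 2 + B
u(C) = -5 - C
T(N, S) = -3/S (T(N, S) = 2*(((-5 - 1*2) + 4)/(S + S)) = 2*(((-5 - 2) + 4)/((2*S))) = 2*((-7 + 4)*(1/(2*S))) = 2*(-3/(2*S)) = -3/S)
R(p) = -3/p
1/R((3 + 2)*Z) = 1/(-3*(-1/(16*(3 + 2)))) = 1/(-3/(5*(-16))) = 1/(-3/(-80)) = 1/(-3*(-1/80)) = 1/(3/80) = 80/3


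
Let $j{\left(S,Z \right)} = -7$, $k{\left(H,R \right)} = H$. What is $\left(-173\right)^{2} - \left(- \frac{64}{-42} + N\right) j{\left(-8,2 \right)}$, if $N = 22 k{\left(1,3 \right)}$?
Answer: $\frac{90281}{3} \approx 30094.0$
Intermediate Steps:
$N = 22$ ($N = 22 \cdot 1 = 22$)
$\left(-173\right)^{2} - \left(- \frac{64}{-42} + N\right) j{\left(-8,2 \right)} = \left(-173\right)^{2} - \left(- \frac{64}{-42} + 22\right) \left(-7\right) = 29929 - \left(\left(-64\right) \left(- \frac{1}{42}\right) + 22\right) \left(-7\right) = 29929 - \left(\frac{32}{21} + 22\right) \left(-7\right) = 29929 - \frac{494}{21} \left(-7\right) = 29929 - - \frac{494}{3} = 29929 + \frac{494}{3} = \frac{90281}{3}$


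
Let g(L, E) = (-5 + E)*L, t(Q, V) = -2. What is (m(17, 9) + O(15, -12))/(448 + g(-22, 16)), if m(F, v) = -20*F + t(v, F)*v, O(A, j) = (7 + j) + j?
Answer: -375/206 ≈ -1.8204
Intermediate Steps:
O(A, j) = 7 + 2*j
m(F, v) = -20*F - 2*v
g(L, E) = L*(-5 + E)
(m(17, 9) + O(15, -12))/(448 + g(-22, 16)) = ((-20*17 - 2*9) + (7 + 2*(-12)))/(448 - 22*(-5 + 16)) = ((-340 - 18) + (7 - 24))/(448 - 22*11) = (-358 - 17)/(448 - 242) = -375/206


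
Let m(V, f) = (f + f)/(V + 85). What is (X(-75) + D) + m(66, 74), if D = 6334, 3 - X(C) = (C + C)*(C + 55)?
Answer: 504035/151 ≈ 3338.0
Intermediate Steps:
m(V, f) = 2*f/(85 + V) (m(V, f) = (2*f)/(85 + V) = 2*f/(85 + V))
X(C) = 3 - 2*C*(55 + C) (X(C) = 3 - (C + C)*(C + 55) = 3 - 2*C*(55 + C))
(X(-75) + D) + m(66, 74) = ((3 - 110*(-75) - 2*(-75)²) + 6334) + 2*74/(85 + 66) = ((3 + 8250 - 2*5625) + 6334) + 2*74/151 = ((3 + 8250 - 11250) + 6334) + 2*74*(1/151) = (-2997 + 6334) + 148/151 = 3337 + 148/151 = 504035/151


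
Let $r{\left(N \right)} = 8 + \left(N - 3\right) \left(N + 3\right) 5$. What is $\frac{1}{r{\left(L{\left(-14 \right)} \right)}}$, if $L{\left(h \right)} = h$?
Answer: $\frac{1}{943} \approx 0.0010604$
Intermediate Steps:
$r{\left(N \right)} = 8 + 5 \left(-3 + N\right) \left(3 + N\right)$ ($r{\left(N \right)} = 8 + \left(-3 + N\right) \left(3 + N\right) 5 = 8 + 5 \left(-3 + N\right) \left(3 + N\right)$)
$\frac{1}{r{\left(L{\left(-14 \right)} \right)}} = \frac{1}{-37 + 5 \left(-14\right)^{2}} = \frac{1}{-37 + 5 \cdot 196} = \frac{1}{-37 + 980} = \frac{1}{943}$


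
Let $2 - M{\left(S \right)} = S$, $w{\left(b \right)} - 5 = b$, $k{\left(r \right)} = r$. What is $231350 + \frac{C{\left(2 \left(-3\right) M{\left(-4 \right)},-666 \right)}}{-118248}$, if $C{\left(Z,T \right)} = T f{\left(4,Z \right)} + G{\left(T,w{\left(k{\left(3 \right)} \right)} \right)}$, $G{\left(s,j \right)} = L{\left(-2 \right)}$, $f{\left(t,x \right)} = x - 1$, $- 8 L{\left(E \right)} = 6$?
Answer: $\frac{36475533545}{157664} \approx 2.3135 \cdot 10^{5}$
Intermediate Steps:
$L{\left(E \right)} = - \frac{3}{4}$ ($L{\left(E \right)} = \left(- \frac{1}{8}\right) 6 = - \frac{3}{4}$)
$f{\left(t,x \right)} = -1 + x$
$w{\left(b \right)} = 5 + b$
$M{\left(S \right)} = 2 - S$
$G{\left(s,j \right)} = - \frac{3}{4}$
$C{\left(Z,T \right)} = - \frac{3}{4} + T \left(-1 + Z\right)$ ($C{\left(Z,T \right)} = T \left(-1 + Z\right) - \frac{3}{4} = - \frac{3}{4} + T \left(-1 + Z\right)$)
$231350 + \frac{C{\left(2 \left(-3\right) M{\left(-4 \right)},-666 \right)}}{-118248} = 231350 + \frac{- \frac{3}{4} - -666 - 666 \cdot 2 \left(-3\right) \left(2 - -4\right)}{-118248} = 231350 + \left(- \frac{3}{4} + 666 - 666 \left(- 6 \left(2 + 4\right)\right)\right) \left(- \frac{1}{118248}\right) = 231350 + \left(- \frac{3}{4} + 666 - 666 \left(\left(-6\right) 6\right)\right) \left(- \frac{1}{118248}\right) = 231350 + \left(- \frac{3}{4} + 666 - -23976\right) \left(- \frac{1}{118248}\right) = 231350 + \left(- \frac{3}{4} + 666 + 23976\right) \left(- \frac{1}{118248}\right) = 231350 + \frac{98565}{4} \left(- \frac{1}{118248}\right) = 231350 - \frac{32855}{157664} = \frac{36475533545}{157664}$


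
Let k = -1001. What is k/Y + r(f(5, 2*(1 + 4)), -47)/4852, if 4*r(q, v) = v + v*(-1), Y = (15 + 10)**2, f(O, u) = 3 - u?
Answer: -1001/625 ≈ -1.6016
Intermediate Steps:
Y = 625 (Y = 25**2 = 625)
r(q, v) = 0 (r(q, v) = (v + v*(-1))/4 = (v - v)/4 = (1/4)*0 = 0)
k/Y + r(f(5, 2*(1 + 4)), -47)/4852 = -1001/625 + 0/4852 = -1001*1/625 + 0*(1/4852) = -1001/625 + 0 = -1001/625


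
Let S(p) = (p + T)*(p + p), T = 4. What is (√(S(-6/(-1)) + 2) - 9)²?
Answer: (9 - √122)² ≈ 4.1835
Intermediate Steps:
S(p) = 2*p*(4 + p) (S(p) = (p + 4)*(p + p) = (4 + p)*(2*p) = 2*p*(4 + p))
(√(S(-6/(-1)) + 2) - 9)² = (√(2*(-6/(-1))*(4 - 6/(-1)) + 2) - 9)² = (√(2*(-6*(-1))*(4 - 6*(-1)) + 2) - 9)² = (√(2*(-1*(-6))*(4 - 1*(-6)) + 2) - 9)² = (√(2*6*(4 + 6) + 2) - 9)² = (√(2*6*10 + 2) - 9)² = (√(120 + 2) - 9)² = (√122 - 9)² = (-9 + √122)²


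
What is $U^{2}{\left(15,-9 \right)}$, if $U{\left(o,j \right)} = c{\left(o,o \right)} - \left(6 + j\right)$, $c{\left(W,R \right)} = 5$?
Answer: $64$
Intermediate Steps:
$U{\left(o,j \right)} = -1 - j$ ($U{\left(o,j \right)} = 5 - \left(6 + j\right) = -1 - j$)
$U^{2}{\left(15,-9 \right)} = \left(-1 - -9\right)^{2} = \left(-1 + 9\right)^{2} = 8^{2} = 64$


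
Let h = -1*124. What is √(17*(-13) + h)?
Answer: I*√345 ≈ 18.574*I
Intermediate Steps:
h = -124
√(17*(-13) + h) = √(17*(-13) - 124) = √(-221 - 124) = √(-345) = I*√345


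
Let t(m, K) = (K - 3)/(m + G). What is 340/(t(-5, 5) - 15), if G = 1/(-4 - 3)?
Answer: -6120/277 ≈ -22.094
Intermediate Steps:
G = -⅐ (G = 1/(-7) = -⅐ ≈ -0.14286)
t(m, K) = (-3 + K)/(-⅐ + m) (t(m, K) = (K - 3)/(m - ⅐) = (-3 + K)/(-⅐ + m))
340/(t(-5, 5) - 15) = 340/(7*(-3 + 5)/(-1 + 7*(-5)) - 15) = 340/(7*2/(-1 - 35) - 15) = 340/(7*2/(-36) - 15) = 340/(7*(-1/36)*2 - 15) = 340/(-7/18 - 15) = 340/(-277/18) = -18/277*340 = -6120/277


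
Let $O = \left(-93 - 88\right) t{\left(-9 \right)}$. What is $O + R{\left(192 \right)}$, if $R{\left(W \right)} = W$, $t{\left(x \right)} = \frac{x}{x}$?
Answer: $11$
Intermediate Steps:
$t{\left(x \right)} = 1$
$O = -181$ ($O = \left(-93 - 88\right) 1 = \left(-181\right) 1 = -181$)
$O + R{\left(192 \right)} = -181 + 192 = 11$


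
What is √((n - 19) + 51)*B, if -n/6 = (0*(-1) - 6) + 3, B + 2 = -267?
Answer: -1345*√2 ≈ -1902.1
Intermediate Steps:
B = -269 (B = -2 - 267 = -269)
n = 18 (n = -6*((0*(-1) - 6) + 3) = -6*((0 - 6) + 3) = -6*(-6 + 3) = -6*(-3) = 18)
√((n - 19) + 51)*B = √((18 - 19) + 51)*(-269) = √(-1 + 51)*(-269) = √50*(-269) = (5*√2)*(-269) = -1345*√2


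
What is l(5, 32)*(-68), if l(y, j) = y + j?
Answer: -2516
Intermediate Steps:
l(y, j) = j + y
l(5, 32)*(-68) = (32 + 5)*(-68) = 37*(-68) = -2516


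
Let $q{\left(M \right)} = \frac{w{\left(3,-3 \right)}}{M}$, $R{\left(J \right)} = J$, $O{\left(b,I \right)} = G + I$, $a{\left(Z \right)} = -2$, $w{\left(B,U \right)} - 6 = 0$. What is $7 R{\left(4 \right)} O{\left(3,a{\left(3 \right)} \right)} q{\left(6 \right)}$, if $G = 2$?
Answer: $0$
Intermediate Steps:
$w{\left(B,U \right)} = 6$ ($w{\left(B,U \right)} = 6 + 0 = 6$)
$O{\left(b,I \right)} = 2 + I$
$q{\left(M \right)} = \frac{6}{M}$
$7 R{\left(4 \right)} O{\left(3,a{\left(3 \right)} \right)} q{\left(6 \right)} = 7 \cdot 4 \left(2 - 2\right) \frac{6}{6} = 28 \cdot 0 \cdot 6 \cdot \frac{1}{6} = 0 \cdot 1 = 0$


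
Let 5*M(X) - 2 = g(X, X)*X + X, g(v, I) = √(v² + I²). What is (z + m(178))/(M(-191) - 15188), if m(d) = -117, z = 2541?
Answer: -922683480/3133897919 + 442149720*√2/3133897919 ≈ -0.094894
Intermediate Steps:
g(v, I) = √(I² + v²)
M(X) = ⅖ + X/5 + X*√2*√(X²)/5 (M(X) = ⅖ + (√(X² + X²)*X + X)/5 = ⅖ + (√(2*X²)*X + X)/5 = ⅖ + ((√2*√(X²))*X + X)/5 = ⅖ + (X*√2*√(X²) + X)/5 = ⅖ + (X + X*√2*√(X²))/5 = ⅖ + (X/5 + X*√2*√(X²)/5) = ⅖ + X/5 + X*√2*√(X²)/5)
(z + m(178))/(M(-191) - 15188) = (2541 - 117)/((⅖ + (⅕)*(-191) + (⅕)*(-191)*√2*√((-191)²)) - 15188) = 2424/((⅖ - 191/5 + (⅕)*(-191)*√2*√36481) - 15188) = 2424/((⅖ - 191/5 + (⅕)*(-191)*√2*191) - 15188) = 2424/((⅖ - 191/5 - 36481*√2/5) - 15188) = 2424/((-189/5 - 36481*√2/5) - 15188) = 2424/(-76129/5 - 36481*√2/5)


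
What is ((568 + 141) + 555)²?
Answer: 1597696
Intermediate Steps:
((568 + 141) + 555)² = (709 + 555)² = 1264² = 1597696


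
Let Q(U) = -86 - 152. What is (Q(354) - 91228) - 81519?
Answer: -172985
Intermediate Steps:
Q(U) = -238
(Q(354) - 91228) - 81519 = (-238 - 91228) - 81519 = -91466 - 81519 = -172985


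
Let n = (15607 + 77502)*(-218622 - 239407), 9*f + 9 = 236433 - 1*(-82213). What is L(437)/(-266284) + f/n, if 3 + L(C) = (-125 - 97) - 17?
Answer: 4218158869625/4645682646348978 ≈ 0.00090797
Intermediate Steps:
f = 318637/9 (f = -1 + (236433 - 1*(-82213))/9 = -1 + (236433 + 82213)/9 = -1 + (⅑)*318646 = -1 + 318646/9 = 318637/9 ≈ 35404.)
L(C) = -242 (L(C) = -3 + ((-125 - 97) - 17) = -3 + (-222 - 17) = -3 - 239 = -242)
n = -42646622161 (n = 93109*(-458029) = -42646622161)
L(437)/(-266284) + f/n = -242/(-266284) + (318637/9)/(-42646622161) = -242*(-1/266284) + (318637/9)*(-1/42646622161) = 121/133142 - 28967/34892690859 = 4218158869625/4645682646348978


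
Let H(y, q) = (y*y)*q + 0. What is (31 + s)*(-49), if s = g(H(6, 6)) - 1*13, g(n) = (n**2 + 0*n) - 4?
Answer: -2286830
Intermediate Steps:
H(y, q) = q*y**2 (H(y, q) = y**2*q + 0 = q*y**2 + 0 = q*y**2)
g(n) = -4 + n**2 (g(n) = (n**2 + 0) - 4 = n**2 - 4 = -4 + n**2)
s = 46639 (s = (-4 + (6*6**2)**2) - 1*13 = (-4 + (6*36)**2) - 13 = (-4 + 216**2) - 13 = (-4 + 46656) - 13 = 46652 - 13 = 46639)
(31 + s)*(-49) = (31 + 46639)*(-49) = 46670*(-49) = -2286830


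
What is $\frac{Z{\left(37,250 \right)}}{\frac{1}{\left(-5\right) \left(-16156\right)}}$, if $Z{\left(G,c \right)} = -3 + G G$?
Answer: $110345480$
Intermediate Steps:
$Z{\left(G,c \right)} = -3 + G^{2}$
$\frac{Z{\left(37,250 \right)}}{\frac{1}{\left(-5\right) \left(-16156\right)}} = \frac{-3 + 37^{2}}{\frac{1}{\left(-5\right) \left(-16156\right)}} = \frac{-3 + 1369}{\frac{1}{80780}} = 1366 \frac{1}{\frac{1}{80780}} = 1366 \cdot 80780 = 110345480$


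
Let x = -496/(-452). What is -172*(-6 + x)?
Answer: 95288/113 ≈ 843.26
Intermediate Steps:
x = 124/113 (x = -496*(-1/452) = 124/113 ≈ 1.0973)
-172*(-6 + x) = -172*(-6 + 124/113) = -172*(-554/113) = 95288/113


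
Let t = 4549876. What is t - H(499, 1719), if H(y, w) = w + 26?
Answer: 4548131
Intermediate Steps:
H(y, w) = 26 + w
t - H(499, 1719) = 4549876 - (26 + 1719) = 4549876 - 1*1745 = 4549876 - 1745 = 4548131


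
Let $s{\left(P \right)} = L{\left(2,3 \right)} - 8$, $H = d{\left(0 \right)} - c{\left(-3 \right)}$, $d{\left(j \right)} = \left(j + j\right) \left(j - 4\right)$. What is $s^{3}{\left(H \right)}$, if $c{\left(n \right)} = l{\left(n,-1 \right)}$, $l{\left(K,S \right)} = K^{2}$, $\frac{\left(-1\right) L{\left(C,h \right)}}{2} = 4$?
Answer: $-4096$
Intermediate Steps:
$L{\left(C,h \right)} = -8$ ($L{\left(C,h \right)} = \left(-2\right) 4 = -8$)
$d{\left(j \right)} = 2 j \left(-4 + j\right)$
$c{\left(n \right)} = n^{2}$
$H = -9$ ($H = 2 \cdot 0 \left(-4 + 0\right) - \left(-3\right)^{2} = 2 \cdot 0 \left(-4\right) - 9 = 0 - 9 = -9$)
$s{\left(P \right)} = -16$ ($s{\left(P \right)} = -8 - 8 = -16$)
$s^{3}{\left(H \right)} = \left(-16\right)^{3} = -4096$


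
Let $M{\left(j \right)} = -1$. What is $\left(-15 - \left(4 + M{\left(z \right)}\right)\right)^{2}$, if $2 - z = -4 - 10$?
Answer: $324$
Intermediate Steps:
$z = 16$ ($z = 2 - \left(-4 - 10\right) = 2 - -14 = 2 + 14 = 16$)
$\left(-15 - \left(4 + M{\left(z \right)}\right)\right)^{2} = \left(-15 - 3\right)^{2} = \left(-18\right)^{2} = 324$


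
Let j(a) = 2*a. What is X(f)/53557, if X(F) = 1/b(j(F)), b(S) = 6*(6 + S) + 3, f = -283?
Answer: -1/179790849 ≈ -5.5620e-9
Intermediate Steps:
b(S) = 39 + 6*S (b(S) = (36 + 6*S) + 3 = 39 + 6*S)
X(F) = 1/(39 + 12*F) (X(F) = 1/(39 + 6*(2*F)) = 1/(39 + 12*F))
X(f)/53557 = (1/(3*(13 + 4*(-283))))/53557 = (1/(3*(13 - 1132)))*(1/53557) = ((⅓)/(-1119))*(1/53557) = ((⅓)*(-1/1119))*(1/53557) = -1/3357*1/53557 = -1/179790849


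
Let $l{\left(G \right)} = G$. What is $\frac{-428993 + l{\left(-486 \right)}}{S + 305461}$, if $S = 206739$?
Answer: $- \frac{429479}{512200} \approx -0.8385$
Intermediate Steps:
$\frac{-428993 + l{\left(-486 \right)}}{S + 305461} = \frac{-428993 - 486}{206739 + 305461} = - \frac{429479}{512200}$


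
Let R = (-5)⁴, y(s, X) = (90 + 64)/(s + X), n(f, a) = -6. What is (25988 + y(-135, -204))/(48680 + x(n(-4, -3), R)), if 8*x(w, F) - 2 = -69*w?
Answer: 4404889/8260074 ≈ 0.53327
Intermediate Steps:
y(s, X) = 154/(X + s)
R = 625
x(w, F) = ¼ - 69*w/8 (x(w, F) = ¼ + (-69*w)/8 = ¼ - 69*w/8)
(25988 + y(-135, -204))/(48680 + x(n(-4, -3), R)) = (25988 + 154/(-204 - 135))/(48680 + (¼ - 69/8*(-6))) = (25988 + 154/(-339))/(48680 + (¼ + 207/4)) = (25988 + 154*(-1/339))/(48680 + 52) = (25988 - 154/339)/48732 = (8809778/339)*(1/48732) = 4404889/8260074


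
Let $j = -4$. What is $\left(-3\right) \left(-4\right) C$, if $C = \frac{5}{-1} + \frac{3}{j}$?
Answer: $-69$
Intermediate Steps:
$C = - \frac{23}{4}$ ($C = \frac{5}{-1} + \frac{3}{-4} = 5 \left(-1\right) + 3 \left(- \frac{1}{4}\right) = -5 - \frac{3}{4} = - \frac{23}{4} \approx -5.75$)
$\left(-3\right) \left(-4\right) C = \left(-3\right) \left(-4\right) \left(- \frac{23}{4}\right) = 12 \left(- \frac{23}{4}\right) = -69$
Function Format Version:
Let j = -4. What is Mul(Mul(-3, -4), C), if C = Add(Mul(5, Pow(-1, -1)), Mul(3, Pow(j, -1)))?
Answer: -69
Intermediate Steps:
C = Rational(-23, 4) (C = Add(Mul(5, Pow(-1, -1)), Mul(3, Pow(-4, -1))) = Add(Mul(5, -1), Mul(3, Rational(-1, 4))) = Add(-5, Rational(-3, 4)) = Rational(-23, 4) ≈ -5.7500)
Mul(Mul(-3, -4), C) = Mul(Mul(-3, -4), Rational(-23, 4)) = Mul(12, Rational(-23, 4)) = -69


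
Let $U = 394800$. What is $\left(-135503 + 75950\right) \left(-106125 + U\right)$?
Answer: $-17191462275$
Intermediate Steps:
$\left(-135503 + 75950\right) \left(-106125 + U\right) = \left(-135503 + 75950\right) \left(-106125 + 394800\right) = \left(-59553\right) 288675 = -17191462275$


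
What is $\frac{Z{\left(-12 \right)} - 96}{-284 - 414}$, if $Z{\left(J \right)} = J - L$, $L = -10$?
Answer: $\frac{49}{349} \approx 0.1404$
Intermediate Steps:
$Z{\left(J \right)} = 10 + J$ ($Z{\left(J \right)} = J - -10 = J + 10 = 10 + J$)
$\frac{Z{\left(-12 \right)} - 96}{-284 - 414} = \frac{\left(10 - 12\right) - 96}{-284 - 414} = \frac{-2 - 96}{-698} = \left(-98\right) \left(- \frac{1}{698}\right) = \frac{49}{349}$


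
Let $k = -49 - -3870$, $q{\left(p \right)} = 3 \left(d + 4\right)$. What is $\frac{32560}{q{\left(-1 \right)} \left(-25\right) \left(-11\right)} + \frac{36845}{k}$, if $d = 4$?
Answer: $\frac{835429}{57315} \approx 14.576$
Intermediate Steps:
$q{\left(p \right)} = 24$ ($q{\left(p \right)} = 3 \left(4 + 4\right) = 3 \cdot 8 = 24$)
$k = 3821$ ($k = -49 + 3870 = 3821$)
$\frac{32560}{q{\left(-1 \right)} \left(-25\right) \left(-11\right)} + \frac{36845}{k} = \frac{32560}{24 \left(-25\right) \left(-11\right)} + \frac{36845}{3821} = \frac{32560}{\left(-600\right) \left(-11\right)} + 36845 \cdot \frac{1}{3821} = \frac{32560}{6600} + \frac{36845}{3821} = 32560 \cdot \frac{1}{6600} + \frac{36845}{3821} = \frac{74}{15} + \frac{36845}{3821} = \frac{835429}{57315}$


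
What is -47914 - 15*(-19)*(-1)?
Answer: -48199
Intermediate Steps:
-47914 - 15*(-19)*(-1) = -47914 - (-285)*(-1) = -47914 - 1*285 = -47914 - 285 = -48199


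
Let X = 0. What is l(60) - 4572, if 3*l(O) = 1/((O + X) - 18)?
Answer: -576071/126 ≈ -4572.0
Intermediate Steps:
l(O) = 1/(3*(-18 + O)) (l(O) = 1/(3*((O + 0) - 18)) = 1/(3*(O - 18)) = 1/(3*(-18 + O)))
l(60) - 4572 = 1/(3*(-18 + 60)) - 4572 = (⅓)/42 - 4572 = (⅓)*(1/42) - 4572 = 1/126 - 4572 = -576071/126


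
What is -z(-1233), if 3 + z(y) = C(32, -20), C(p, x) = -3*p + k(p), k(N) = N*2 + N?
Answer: 3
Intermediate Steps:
k(N) = 3*N (k(N) = 2*N + N = 3*N)
C(p, x) = 0 (C(p, x) = -3*p + 3*p = 0)
z(y) = -3 (z(y) = -3 + 0 = -3)
-z(-1233) = -1*(-3) = 3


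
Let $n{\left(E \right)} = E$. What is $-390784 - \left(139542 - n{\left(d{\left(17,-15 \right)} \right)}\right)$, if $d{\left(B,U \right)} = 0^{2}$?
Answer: $-530326$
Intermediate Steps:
$d{\left(B,U \right)} = 0$
$-390784 - \left(139542 - n{\left(d{\left(17,-15 \right)} \right)}\right) = -390784 + \left(\left(\left(57602 + 0\right) - 54370\right) - 142774\right) = -390784 + \left(\left(57602 - 54370\right) - 142774\right) = -390784 + \left(3232 - 142774\right) = -390784 - 139542 = -530326$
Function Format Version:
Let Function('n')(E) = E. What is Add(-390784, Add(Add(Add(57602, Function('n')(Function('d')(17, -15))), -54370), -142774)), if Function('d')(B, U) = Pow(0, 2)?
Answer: -530326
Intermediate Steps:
Function('d')(B, U) = 0
Add(-390784, Add(Add(Add(57602, Function('n')(Function('d')(17, -15))), -54370), -142774)) = Add(-390784, Add(Add(Add(57602, 0), -54370), -142774)) = Add(-390784, Add(Add(57602, -54370), -142774)) = Add(-390784, Add(3232, -142774)) = Add(-390784, -139542) = -530326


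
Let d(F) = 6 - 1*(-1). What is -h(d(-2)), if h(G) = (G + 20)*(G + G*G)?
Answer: -1512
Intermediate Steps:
d(F) = 7 (d(F) = 6 + 1 = 7)
h(G) = (20 + G)*(G + G²)
-h(d(-2)) = -7*(20 + 7² + 21*7) = -7*(20 + 49 + 147) = -7*216 = -1*1512 = -1512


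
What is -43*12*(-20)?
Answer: 10320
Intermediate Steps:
-43*12*(-20) = -516*(-20) = 10320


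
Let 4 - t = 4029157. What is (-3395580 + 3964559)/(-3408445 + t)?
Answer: -568979/7437598 ≈ -0.076500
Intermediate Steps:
t = -4029153 (t = 4 - 1*4029157 = 4 - 4029157 = -4029153)
(-3395580 + 3964559)/(-3408445 + t) = (-3395580 + 3964559)/(-3408445 - 4029153) = 568979/(-7437598) = 568979*(-1/7437598) = -568979/7437598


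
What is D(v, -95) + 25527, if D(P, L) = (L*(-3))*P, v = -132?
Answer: -12093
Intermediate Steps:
D(P, L) = -3*L*P (D(P, L) = (-3*L)*P = -3*L*P)
D(v, -95) + 25527 = -3*(-95)*(-132) + 25527 = -37620 + 25527 = -12093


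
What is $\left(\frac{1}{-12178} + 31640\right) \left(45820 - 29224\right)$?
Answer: $\frac{3197318303862}{6089} \approx 5.251 \cdot 10^{8}$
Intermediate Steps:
$\left(\frac{1}{-12178} + 31640\right) \left(45820 - 29224\right) = \left(- \frac{1}{12178} + 31640\right) 16596 = \frac{385311919}{12178} \cdot 16596 = \frac{3197318303862}{6089}$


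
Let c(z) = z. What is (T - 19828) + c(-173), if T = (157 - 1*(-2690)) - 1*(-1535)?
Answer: -15619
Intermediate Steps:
T = 4382 (T = (157 + 2690) + 1535 = 2847 + 1535 = 4382)
(T - 19828) + c(-173) = (4382 - 19828) - 173 = -15446 - 173 = -15619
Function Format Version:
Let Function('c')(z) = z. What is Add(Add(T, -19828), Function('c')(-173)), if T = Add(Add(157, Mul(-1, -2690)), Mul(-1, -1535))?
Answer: -15619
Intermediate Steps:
T = 4382 (T = Add(Add(157, 2690), 1535) = Add(2847, 1535) = 4382)
Add(Add(T, -19828), Function('c')(-173)) = Add(Add(4382, -19828), -173) = Add(-15446, -173) = -15619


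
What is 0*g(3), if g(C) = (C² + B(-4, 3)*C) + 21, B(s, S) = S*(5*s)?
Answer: 0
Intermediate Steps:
B(s, S) = 5*S*s
g(C) = 21 + C² - 60*C (g(C) = (C² + (5*3*(-4))*C) + 21 = (C² - 60*C) + 21 = 21 + C² - 60*C)
0*g(3) = 0*(21 + 3² - 60*3) = 0*(21 + 9 - 180) = 0*(-150) = 0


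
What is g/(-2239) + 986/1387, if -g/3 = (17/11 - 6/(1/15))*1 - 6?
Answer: 19960915/34160423 ≈ 0.58433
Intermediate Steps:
g = 3117/11 (g = -3*((17/11 - 6/(1/15))*1 - 6) = -3*((17*(1/11) - 6/1/15)*1 - 6) = -3*((17/11 - 6*15)*1 - 6) = -3*((17/11 - 90)*1 - 6) = -3*(-973/11*1 - 6) = -3*(-973/11 - 6) = -3*(-1039/11) = 3117/11 ≈ 283.36)
g/(-2239) + 986/1387 = (3117/11)/(-2239) + 986/1387 = (3117/11)*(-1/2239) + 986*(1/1387) = -3117/24629 + 986/1387 = 19960915/34160423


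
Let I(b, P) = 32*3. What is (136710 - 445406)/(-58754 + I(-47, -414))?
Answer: 154348/29329 ≈ 5.2626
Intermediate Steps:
I(b, P) = 96
(136710 - 445406)/(-58754 + I(-47, -414)) = (136710 - 445406)/(-58754 + 96) = -308696/(-58658) = -308696*(-1/58658) = 154348/29329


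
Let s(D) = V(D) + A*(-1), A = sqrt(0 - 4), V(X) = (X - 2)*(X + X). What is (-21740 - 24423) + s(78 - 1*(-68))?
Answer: -4115 - 2*I ≈ -4115.0 - 2.0*I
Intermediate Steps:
V(X) = 2*X*(-2 + X) (V(X) = (-2 + X)*(2*X) = 2*X*(-2 + X))
A = 2*I (A = sqrt(-4) = 2*I ≈ 2.0*I)
s(D) = -2*I + 2*D*(-2 + D) (s(D) = 2*D*(-2 + D) + (2*I)*(-1) = 2*D*(-2 + D) - 2*I = -2*I + 2*D*(-2 + D))
(-21740 - 24423) + s(78 - 1*(-68)) = (-21740 - 24423) + (-2*I + 2*(78 - 1*(-68))*(-2 + (78 - 1*(-68)))) = -46163 + (-2*I + 2*(78 + 68)*(-2 + (78 + 68))) = -46163 + (-2*I + 2*146*(-2 + 146)) = -46163 + (-2*I + 2*146*144) = -46163 + (-2*I + 42048) = -46163 + (42048 - 2*I) = -4115 - 2*I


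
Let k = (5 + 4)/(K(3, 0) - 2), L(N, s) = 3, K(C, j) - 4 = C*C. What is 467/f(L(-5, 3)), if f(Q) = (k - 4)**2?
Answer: 56507/1225 ≈ 46.128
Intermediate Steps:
K(C, j) = 4 + C**2 (K(C, j) = 4 + C*C = 4 + C**2)
k = 9/11 (k = (5 + 4)/((4 + 3**2) - 2) = 9/((4 + 9) - 2) = 9/(13 - 2) = 9/11 ≈ 0.81818)
f(Q) = 1225/121 (f(Q) = (9/11 - 4)**2 = (-35/11)**2 = 1225/121)
467/f(L(-5, 3)) = 467/(1225/121) = 467*(121/1225) = 56507/1225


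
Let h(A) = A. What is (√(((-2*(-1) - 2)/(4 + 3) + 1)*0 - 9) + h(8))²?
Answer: 55 + 48*I ≈ 55.0 + 48.0*I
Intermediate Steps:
(√(((-2*(-1) - 2)/(4 + 3) + 1)*0 - 9) + h(8))² = (√(((-2*(-1) - 2)/(4 + 3) + 1)*0 - 9) + 8)² = (√(((2 - 2)/7 + 1)*0 - 9) + 8)² = (√((0*(⅐) + 1)*0 - 9) + 8)² = (√((0 + 1)*0 - 9) + 8)² = (√(1*0 - 9) + 8)² = (√(0 - 9) + 8)² = (√(-9) + 8)² = (3*I + 8)² = (8 + 3*I)²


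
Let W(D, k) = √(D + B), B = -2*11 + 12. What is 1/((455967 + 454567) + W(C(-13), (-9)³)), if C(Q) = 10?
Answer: 1/910534 ≈ 1.0983e-6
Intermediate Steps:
B = -10 (B = -22 + 12 = -10)
W(D, k) = √(-10 + D) (W(D, k) = √(D - 10) = √(-10 + D))
1/((455967 + 454567) + W(C(-13), (-9)³)) = 1/((455967 + 454567) + √(-10 + 10)) = 1/(910534 + √0) = 1/(910534 + 0) = 1/910534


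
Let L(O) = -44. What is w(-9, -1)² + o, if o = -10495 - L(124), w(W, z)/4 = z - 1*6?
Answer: -9667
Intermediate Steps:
w(W, z) = -24 + 4*z (w(W, z) = 4*(z - 1*6) = 4*(z - 6) = 4*(-6 + z) = -24 + 4*z)
o = -10451 (o = -10495 - 1*(-44) = -10495 + 44 = -10451)
w(-9, -1)² + o = (-24 + 4*(-1))² - 10451 = (-24 - 4)² - 10451 = (-28)² - 10451 = 784 - 10451 = -9667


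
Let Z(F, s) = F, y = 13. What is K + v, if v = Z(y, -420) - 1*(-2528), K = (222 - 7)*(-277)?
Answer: -57014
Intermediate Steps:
K = -59555 (K = 215*(-277) = -59555)
v = 2541 (v = 13 - 1*(-2528) = 13 + 2528 = 2541)
K + v = -59555 + 2541 = -57014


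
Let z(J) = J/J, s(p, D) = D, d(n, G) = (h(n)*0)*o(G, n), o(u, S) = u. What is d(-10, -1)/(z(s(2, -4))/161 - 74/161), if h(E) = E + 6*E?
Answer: 0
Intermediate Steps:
h(E) = 7*E
d(n, G) = 0 (d(n, G) = ((7*n)*0)*G = 0*G = 0)
z(J) = 1
d(-10, -1)/(z(s(2, -4))/161 - 74/161) = 0/(1/161 - 74/161) = 0/(-73/161) = 0*(-161/73) = 0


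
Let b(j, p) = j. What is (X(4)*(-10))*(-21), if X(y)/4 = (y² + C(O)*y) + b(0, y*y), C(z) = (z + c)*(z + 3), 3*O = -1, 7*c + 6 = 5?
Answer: 27520/3 ≈ 9173.3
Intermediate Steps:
c = -⅐ (c = -6/7 + (⅐)*5 = -6/7 + 5/7 = -⅐ ≈ -0.14286)
O = -⅓ (O = (⅓)*(-1) = -⅓ ≈ -0.33333)
C(z) = (3 + z)*(-⅐ + z) (C(z) = (z - ⅐)*(z + 3) = (-⅐ + z)*(3 + z) = (3 + z)*(-⅐ + z))
X(y) = 4*y² - 320*y/63 (X(y) = 4*((y² + (-3/7 + (-⅓)² + (20/7)*(-⅓))*y) + 0) = 4*((y² + (-3/7 + ⅑ - 20/21)*y) + 0) = 4*((y² - 80*y/63) + 0) = 4*(y² - 80*y/63) = 4*y² - 320*y/63)
(X(4)*(-10))*(-21) = (((4/63)*4*(-80 + 63*4))*(-10))*(-21) = (((4/63)*4*(-80 + 252))*(-10))*(-21) = (((4/63)*4*172)*(-10))*(-21) = ((2752/63)*(-10))*(-21) = -27520/63*(-21) = 27520/3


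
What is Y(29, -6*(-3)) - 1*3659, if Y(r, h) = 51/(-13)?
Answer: -47618/13 ≈ -3662.9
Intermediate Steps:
Y(r, h) = -51/13 (Y(r, h) = 51*(-1/13) = -51/13)
Y(29, -6*(-3)) - 1*3659 = -51/13 - 1*3659 = -51/13 - 3659 = -47618/13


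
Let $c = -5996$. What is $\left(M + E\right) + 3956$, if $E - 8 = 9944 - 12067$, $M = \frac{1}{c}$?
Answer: $\frac{11038635}{5996} \approx 1841.0$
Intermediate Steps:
$M = - \frac{1}{5996}$ ($M = \frac{1}{-5996} = - \frac{1}{5996} \approx -0.00016678$)
$E = -2115$ ($E = 8 + \left(9944 - 12067\right) = 8 - 2123 = -2115$)
$\left(M + E\right) + 3956 = \left(- \frac{1}{5996} - 2115\right) + 3956 = - \frac{12681541}{5996} + 3956 = \frac{11038635}{5996}$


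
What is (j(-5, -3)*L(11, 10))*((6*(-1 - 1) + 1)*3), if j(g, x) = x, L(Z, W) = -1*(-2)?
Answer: 198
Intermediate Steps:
L(Z, W) = 2
(j(-5, -3)*L(11, 10))*((6*(-1 - 1) + 1)*3) = (-3*2)*((6*(-1 - 1) + 1)*3) = -6*(6*(-2) + 1)*3 = -6*(-12 + 1)*3 = -(-66)*3 = -6*(-33) = 198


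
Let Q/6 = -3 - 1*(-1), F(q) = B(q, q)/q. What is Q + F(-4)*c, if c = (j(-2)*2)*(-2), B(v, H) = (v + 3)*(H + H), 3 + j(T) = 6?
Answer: 12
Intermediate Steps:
j(T) = 3 (j(T) = -3 + 6 = 3)
B(v, H) = 2*H*(3 + v) (B(v, H) = (3 + v)*(2*H) = 2*H*(3 + v))
F(q) = 6 + 2*q (F(q) = (2*q*(3 + q))/q = 6 + 2*q)
c = -12 (c = (3*2)*(-2) = 6*(-2) = -12)
Q = -12 (Q = 6*(-3 - 1*(-1)) = 6*(-3 + 1) = 6*(-2) = -12)
Q + F(-4)*c = -12 + (6 + 2*(-4))*(-12) = -12 + (6 - 8)*(-12) = -12 - 2*(-12) = -12 + 24 = 12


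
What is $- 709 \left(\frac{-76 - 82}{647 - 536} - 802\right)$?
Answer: $\frac{63228620}{111} \approx 5.6963 \cdot 10^{5}$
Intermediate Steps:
$- 709 \left(\frac{-76 - 82}{647 - 536} - 802\right) = - 709 \left(- \frac{158}{111} - 802\right) = \left(-709\right) \left(- \frac{89180}{111}\right) = \frac{63228620}{111}$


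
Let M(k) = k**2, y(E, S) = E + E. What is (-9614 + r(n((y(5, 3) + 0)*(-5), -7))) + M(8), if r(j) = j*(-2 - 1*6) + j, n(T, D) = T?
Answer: -9200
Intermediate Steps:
y(E, S) = 2*E
r(j) = -7*j (r(j) = j*(-2 - 6) + j = j*(-8) + j = -8*j + j = -7*j)
(-9614 + r(n((y(5, 3) + 0)*(-5), -7))) + M(8) = (-9614 - 7*(2*5 + 0)*(-5)) + 8**2 = (-9614 - 7*(10 + 0)*(-5)) + 64 = (-9614 - 70*(-5)) + 64 = (-9614 - 7*(-50)) + 64 = (-9614 + 350) + 64 = -9264 + 64 = -9200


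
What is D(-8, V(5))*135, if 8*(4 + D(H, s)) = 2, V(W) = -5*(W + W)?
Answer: -2025/4 ≈ -506.25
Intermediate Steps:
V(W) = -10*W
D(H, s) = -15/4 (D(H, s) = -4 + (1/8)*2 = -4 + 1/4 = -15/4)
D(-8, V(5))*135 = -15/4*135 = -2025/4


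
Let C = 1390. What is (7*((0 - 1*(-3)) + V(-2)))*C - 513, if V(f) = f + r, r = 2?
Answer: 28677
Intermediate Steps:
V(f) = 2 + f (V(f) = f + 2 = 2 + f)
(7*((0 - 1*(-3)) + V(-2)))*C - 513 = (7*((0 - 1*(-3)) + (2 - 2)))*1390 - 513 = (7*((0 + 3) + 0))*1390 - 513 = (7*(3 + 0))*1390 - 513 = (7*3)*1390 - 513 = 21*1390 - 513 = 29190 - 513 = 28677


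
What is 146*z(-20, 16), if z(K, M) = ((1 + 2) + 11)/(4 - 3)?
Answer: 2044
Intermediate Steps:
z(K, M) = 14 (z(K, M) = (3 + 11)/1 = 14*1 = 14)
146*z(-20, 16) = 146*14 = 2044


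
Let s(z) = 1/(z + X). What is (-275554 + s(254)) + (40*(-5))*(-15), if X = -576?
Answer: -87762389/322 ≈ -2.7255e+5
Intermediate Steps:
s(z) = 1/(-576 + z) (s(z) = 1/(z - 576) = 1/(-576 + z))
(-275554 + s(254)) + (40*(-5))*(-15) = (-275554 + 1/(-576 + 254)) + (40*(-5))*(-15) = (-275554 + 1/(-322)) - 200*(-15) = (-275554 - 1/322) + 3000 = -88728389/322 + 3000 = -87762389/322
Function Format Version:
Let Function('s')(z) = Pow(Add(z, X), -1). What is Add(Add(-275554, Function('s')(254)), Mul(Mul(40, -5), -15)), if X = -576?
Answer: Rational(-87762389, 322) ≈ -2.7255e+5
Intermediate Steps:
Function('s')(z) = Pow(Add(-576, z), -1) (Function('s')(z) = Pow(Add(z, -576), -1) = Pow(Add(-576, z), -1))
Add(Add(-275554, Function('s')(254)), Mul(Mul(40, -5), -15)) = Add(Add(-275554, Pow(Add(-576, 254), -1)), Mul(Mul(40, -5), -15)) = Add(Add(-275554, Pow(-322, -1)), Mul(-200, -15)) = Add(Add(-275554, Rational(-1, 322)), 3000) = Add(Rational(-88728389, 322), 3000) = Rational(-87762389, 322)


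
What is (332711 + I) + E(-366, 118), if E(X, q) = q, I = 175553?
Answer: 508382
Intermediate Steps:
(332711 + I) + E(-366, 118) = (332711 + 175553) + 118 = 508264 + 118 = 508382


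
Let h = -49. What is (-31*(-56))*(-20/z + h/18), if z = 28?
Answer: -53692/9 ≈ -5965.8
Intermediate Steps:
(-31*(-56))*(-20/z + h/18) = (-31*(-56))*(-20/28 - 49/18) = 1736*(-20*1/28 - 49*1/18) = 1736*(-5/7 - 49/18) = 1736*(-433/126) = -53692/9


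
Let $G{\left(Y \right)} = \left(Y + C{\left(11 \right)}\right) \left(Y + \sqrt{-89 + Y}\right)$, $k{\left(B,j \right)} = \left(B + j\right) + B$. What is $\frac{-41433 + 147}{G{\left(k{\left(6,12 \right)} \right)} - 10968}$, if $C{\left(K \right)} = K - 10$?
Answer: $\frac{428053248}{107536049} + \frac{1032150 i \sqrt{65}}{107536049} \approx 3.9806 + 0.077383 i$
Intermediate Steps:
$C{\left(K \right)} = -10 + K$
$k{\left(B,j \right)} = j + 2 B$
$G{\left(Y \right)} = \left(1 + Y\right) \left(Y + \sqrt{-89 + Y}\right)$ ($G{\left(Y \right)} = \left(Y + \left(-10 + 11\right)\right) \left(Y + \sqrt{-89 + Y}\right) = \left(Y + 1\right) \left(Y + \sqrt{-89 + Y}\right) = \left(1 + Y\right) \left(Y + \sqrt{-89 + Y}\right)$)
$\frac{-41433 + 147}{G{\left(k{\left(6,12 \right)} \right)} - 10968} = \frac{-41433 + 147}{\left(\left(12 + 2 \cdot 6\right) + \left(12 + 2 \cdot 6\right)^{2} + \sqrt{-89 + \left(12 + 2 \cdot 6\right)} + \left(12 + 2 \cdot 6\right) \sqrt{-89 + \left(12 + 2 \cdot 6\right)}\right) - 10968} = - \frac{41286}{\left(\left(12 + 12\right) + \left(12 + 12\right)^{2} + \sqrt{-89 + \left(12 + 12\right)} + \left(12 + 12\right) \sqrt{-89 + \left(12 + 12\right)}\right) - 10968} = - \frac{41286}{\left(24 + 24^{2} + \sqrt{-89 + 24} + 24 \sqrt{-89 + 24}\right) - 10968} = - \frac{41286}{\left(24 + 576 + \sqrt{-65} + 24 \sqrt{-65}\right) - 10968} = - \frac{41286}{\left(24 + 576 + i \sqrt{65} + 24 i \sqrt{65}\right) - 10968} = - \frac{41286}{\left(600 + 25 i \sqrt{65}\right) - 10968} = - \frac{41286}{-10368 + 25 i \sqrt{65}}$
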